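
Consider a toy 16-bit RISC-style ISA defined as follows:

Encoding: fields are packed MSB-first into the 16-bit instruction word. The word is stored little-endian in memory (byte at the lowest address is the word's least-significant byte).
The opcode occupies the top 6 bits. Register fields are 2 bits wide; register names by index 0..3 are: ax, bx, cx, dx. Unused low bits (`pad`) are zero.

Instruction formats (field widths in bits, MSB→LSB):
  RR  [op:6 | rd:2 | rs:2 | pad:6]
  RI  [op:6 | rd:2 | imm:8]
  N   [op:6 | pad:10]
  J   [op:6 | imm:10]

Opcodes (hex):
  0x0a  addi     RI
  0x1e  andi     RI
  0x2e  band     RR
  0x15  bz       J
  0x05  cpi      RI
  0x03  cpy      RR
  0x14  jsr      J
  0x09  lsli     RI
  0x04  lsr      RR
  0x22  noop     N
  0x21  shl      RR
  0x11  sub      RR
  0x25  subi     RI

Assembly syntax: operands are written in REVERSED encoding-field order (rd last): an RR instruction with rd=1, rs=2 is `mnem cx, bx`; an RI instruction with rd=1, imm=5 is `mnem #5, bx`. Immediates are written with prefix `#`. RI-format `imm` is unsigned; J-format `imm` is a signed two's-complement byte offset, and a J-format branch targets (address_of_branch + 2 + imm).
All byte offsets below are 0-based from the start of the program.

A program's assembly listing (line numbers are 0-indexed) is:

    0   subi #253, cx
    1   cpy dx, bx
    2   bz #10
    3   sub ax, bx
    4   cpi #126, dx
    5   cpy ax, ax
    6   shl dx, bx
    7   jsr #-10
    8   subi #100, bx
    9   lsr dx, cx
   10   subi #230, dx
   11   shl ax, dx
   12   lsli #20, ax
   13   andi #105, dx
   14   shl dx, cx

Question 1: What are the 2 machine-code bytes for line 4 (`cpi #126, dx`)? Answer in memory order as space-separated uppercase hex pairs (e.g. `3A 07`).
4. cpi fields op=0x5:6|rd=3:2|imm=126:8 → word 177eh → 7e 17

7E 17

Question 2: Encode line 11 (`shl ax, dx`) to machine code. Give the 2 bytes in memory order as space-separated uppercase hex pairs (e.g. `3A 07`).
00 87

L11: shl op=0x21:6|rd=3:2|rs=0:2|pad=0:6 ⇒ 0x8700 ⇒ little 00 87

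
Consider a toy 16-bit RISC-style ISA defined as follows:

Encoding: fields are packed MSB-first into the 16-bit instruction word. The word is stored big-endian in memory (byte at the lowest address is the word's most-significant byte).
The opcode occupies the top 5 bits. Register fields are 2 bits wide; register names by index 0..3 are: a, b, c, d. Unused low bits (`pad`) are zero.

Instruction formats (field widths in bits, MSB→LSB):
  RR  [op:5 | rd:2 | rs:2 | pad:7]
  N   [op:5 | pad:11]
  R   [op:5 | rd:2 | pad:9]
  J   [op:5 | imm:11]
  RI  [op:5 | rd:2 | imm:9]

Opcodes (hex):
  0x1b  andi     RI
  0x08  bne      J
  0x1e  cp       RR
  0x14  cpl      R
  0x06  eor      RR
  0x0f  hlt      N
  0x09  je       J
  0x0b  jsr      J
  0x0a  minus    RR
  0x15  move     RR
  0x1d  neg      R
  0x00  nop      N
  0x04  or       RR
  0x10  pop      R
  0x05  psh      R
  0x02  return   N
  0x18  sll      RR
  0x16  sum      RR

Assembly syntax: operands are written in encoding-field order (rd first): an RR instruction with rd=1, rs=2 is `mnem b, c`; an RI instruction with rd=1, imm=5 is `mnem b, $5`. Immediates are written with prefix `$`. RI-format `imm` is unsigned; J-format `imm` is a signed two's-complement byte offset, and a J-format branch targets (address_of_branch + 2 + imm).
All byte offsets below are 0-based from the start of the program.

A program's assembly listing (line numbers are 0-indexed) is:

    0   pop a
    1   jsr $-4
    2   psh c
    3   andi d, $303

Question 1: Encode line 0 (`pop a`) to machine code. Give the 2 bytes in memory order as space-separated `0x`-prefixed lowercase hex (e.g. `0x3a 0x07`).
L0: pop op=0x10:5|rd=0:2|pad=0:9 ⇒ 0x8000 ⇒ big 80 00

0x80 0x00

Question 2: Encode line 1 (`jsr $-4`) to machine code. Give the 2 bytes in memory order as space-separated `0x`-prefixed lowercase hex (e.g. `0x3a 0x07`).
0x5f 0xfc

L1: jsr op=0xb:5|imm=-4:11 ⇒ 0x5ffc ⇒ big 5f fc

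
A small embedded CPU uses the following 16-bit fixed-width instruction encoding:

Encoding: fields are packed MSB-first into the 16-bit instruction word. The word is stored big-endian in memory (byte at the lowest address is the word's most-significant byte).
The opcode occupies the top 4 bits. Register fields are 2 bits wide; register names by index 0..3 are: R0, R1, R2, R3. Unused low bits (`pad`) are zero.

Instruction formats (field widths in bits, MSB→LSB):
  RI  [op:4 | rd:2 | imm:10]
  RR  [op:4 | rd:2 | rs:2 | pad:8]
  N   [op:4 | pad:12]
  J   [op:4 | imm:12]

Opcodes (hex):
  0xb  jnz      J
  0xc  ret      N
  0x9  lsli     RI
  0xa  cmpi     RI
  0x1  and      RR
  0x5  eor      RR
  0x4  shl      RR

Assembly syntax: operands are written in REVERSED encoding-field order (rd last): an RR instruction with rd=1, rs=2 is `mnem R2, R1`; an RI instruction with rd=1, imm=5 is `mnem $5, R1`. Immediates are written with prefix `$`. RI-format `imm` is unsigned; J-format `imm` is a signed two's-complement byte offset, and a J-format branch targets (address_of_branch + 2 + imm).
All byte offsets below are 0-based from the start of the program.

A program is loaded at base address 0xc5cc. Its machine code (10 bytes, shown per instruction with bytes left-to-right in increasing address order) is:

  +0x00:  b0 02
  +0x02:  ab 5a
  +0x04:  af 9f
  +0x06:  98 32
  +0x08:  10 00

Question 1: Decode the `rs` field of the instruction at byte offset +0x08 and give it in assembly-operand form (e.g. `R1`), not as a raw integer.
[08] 10 00 → 0x1000
  opcode bits[15:12]=0x1: and/RR
  [11:10] rd=0 = R0
  [9:8] rs=0 = R0

R0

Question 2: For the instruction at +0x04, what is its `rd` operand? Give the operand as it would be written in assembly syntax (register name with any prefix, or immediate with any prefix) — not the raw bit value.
R3

+0x04: af 9f ⇒ word 0xaf9f (big)
  op=0xaf9f>>12=0xa ⇒ cmpi (RI)
  [11:10] rd=3 = R3
  [9:0] imm=927 = $927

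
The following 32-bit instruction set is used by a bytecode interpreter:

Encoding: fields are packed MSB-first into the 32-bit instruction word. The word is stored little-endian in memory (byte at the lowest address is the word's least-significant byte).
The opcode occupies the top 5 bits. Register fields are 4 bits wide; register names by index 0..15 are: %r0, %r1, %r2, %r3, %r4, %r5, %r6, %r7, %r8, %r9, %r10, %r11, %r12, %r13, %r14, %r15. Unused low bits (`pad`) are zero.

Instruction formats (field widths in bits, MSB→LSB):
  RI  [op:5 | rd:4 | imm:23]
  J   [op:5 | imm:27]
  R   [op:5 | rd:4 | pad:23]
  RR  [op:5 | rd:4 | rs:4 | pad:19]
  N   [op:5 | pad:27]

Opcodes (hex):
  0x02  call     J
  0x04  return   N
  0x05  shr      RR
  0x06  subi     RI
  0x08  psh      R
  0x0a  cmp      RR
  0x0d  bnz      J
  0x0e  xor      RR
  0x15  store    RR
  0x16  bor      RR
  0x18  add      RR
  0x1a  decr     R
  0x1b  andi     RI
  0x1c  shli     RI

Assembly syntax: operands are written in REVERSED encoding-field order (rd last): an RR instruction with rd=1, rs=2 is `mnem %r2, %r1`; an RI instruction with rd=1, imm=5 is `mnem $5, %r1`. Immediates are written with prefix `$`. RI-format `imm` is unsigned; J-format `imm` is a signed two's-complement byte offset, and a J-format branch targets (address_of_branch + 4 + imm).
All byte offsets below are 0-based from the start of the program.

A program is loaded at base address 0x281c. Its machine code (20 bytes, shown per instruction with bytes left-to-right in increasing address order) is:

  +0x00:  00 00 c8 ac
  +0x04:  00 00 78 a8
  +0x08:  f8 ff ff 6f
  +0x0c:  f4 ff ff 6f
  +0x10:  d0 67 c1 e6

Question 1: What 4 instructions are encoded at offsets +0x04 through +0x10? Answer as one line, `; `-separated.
@+04  little-endian(00 00 78 a8) = 0xa8780000
  top 5b → 0x15 → store [RR]
  [26:23] rd=0 = %r0
  [22:19] rs=15 = %r15
@+08  little-endian(f8 ff ff 6f) = 0x6ffffff8
  top 5b → 0xd → bnz [J]
  [26:0] imm=134217720 (s27→-8) = $-8
@+0c  little-endian(f4 ff ff 6f) = 0x6ffffff4
  top 5b → 0xd → bnz [J]
  [26:0] imm=134217716 (s27→-12) = $-12
@+10  little-endian(d0 67 c1 e6) = 0xe6c167d0
  top 5b → 0x1c → shli [RI]
  [26:23] rd=13 = %r13
  [22:0] imm=4286416 = $4286416

store %r15, %r0; bnz $-8; bnz $-12; shli $4286416, %r13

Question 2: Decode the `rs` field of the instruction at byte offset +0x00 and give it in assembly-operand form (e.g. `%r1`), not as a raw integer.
@+00  little-endian(00 00 c8 ac) = 0xacc80000
  op=0xacc80000>>27=0x15 ⇒ store (RR)
  rd@[26:23]=0x9 ⇒ %r9
  rs@[22:19]=0x9 ⇒ %r9

%r9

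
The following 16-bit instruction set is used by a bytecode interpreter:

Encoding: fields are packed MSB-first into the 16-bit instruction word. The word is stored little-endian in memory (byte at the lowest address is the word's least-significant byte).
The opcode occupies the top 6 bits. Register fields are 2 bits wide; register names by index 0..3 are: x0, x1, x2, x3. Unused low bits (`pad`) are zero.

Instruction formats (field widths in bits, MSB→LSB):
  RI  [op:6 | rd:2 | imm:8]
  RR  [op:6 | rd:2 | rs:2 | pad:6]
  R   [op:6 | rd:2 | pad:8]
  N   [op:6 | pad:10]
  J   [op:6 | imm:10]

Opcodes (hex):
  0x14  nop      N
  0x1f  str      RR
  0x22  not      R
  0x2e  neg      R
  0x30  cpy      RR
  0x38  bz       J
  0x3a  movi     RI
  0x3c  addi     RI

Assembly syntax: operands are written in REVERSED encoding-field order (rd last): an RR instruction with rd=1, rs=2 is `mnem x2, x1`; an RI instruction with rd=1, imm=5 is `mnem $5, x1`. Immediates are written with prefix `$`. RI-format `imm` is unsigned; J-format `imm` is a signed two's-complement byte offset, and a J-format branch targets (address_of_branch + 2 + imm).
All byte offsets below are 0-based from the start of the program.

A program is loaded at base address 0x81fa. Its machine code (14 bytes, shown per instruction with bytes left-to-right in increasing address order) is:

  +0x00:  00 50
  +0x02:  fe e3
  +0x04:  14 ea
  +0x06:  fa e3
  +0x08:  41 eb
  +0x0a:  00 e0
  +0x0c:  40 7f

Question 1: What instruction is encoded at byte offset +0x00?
nop

+0x00: 00 50 ⇒ word 0x5000 (little)
  op=0x5000>>10=0x14 ⇒ nop (N)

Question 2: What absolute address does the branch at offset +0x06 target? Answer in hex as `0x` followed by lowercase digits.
0x81fc

+0x06: fa e3 ⇒ word 0xe3fa (little)
  op=0xe3fa>>10=0x38 ⇒ bz (J)
  [9:0] imm=1018 (s10→-6) = $-6
  target = base 0x81fa + off 0x06 + 2 + imm -6 = 0x81fc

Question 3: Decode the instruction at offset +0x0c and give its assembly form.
+0x0c: 40 7f ⇒ word 0x7f40 (little)
  opcode bits[15:10]=0x1f: str/RR
  rd: (w>>8)&0x3=0x3 → x3
  rs: (w>>6)&0x3=0x1 → x1

str x1, x3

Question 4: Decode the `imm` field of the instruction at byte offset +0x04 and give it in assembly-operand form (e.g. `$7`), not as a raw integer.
$20

+0x04: 14 ea ⇒ word 0xea14 (little)
  opcode bits[15:10]=0x3a: movi/RI
  rd: (w>>8)&0x3=0x2 → x2
  imm: (w>>0)&0xff=0x14 → $20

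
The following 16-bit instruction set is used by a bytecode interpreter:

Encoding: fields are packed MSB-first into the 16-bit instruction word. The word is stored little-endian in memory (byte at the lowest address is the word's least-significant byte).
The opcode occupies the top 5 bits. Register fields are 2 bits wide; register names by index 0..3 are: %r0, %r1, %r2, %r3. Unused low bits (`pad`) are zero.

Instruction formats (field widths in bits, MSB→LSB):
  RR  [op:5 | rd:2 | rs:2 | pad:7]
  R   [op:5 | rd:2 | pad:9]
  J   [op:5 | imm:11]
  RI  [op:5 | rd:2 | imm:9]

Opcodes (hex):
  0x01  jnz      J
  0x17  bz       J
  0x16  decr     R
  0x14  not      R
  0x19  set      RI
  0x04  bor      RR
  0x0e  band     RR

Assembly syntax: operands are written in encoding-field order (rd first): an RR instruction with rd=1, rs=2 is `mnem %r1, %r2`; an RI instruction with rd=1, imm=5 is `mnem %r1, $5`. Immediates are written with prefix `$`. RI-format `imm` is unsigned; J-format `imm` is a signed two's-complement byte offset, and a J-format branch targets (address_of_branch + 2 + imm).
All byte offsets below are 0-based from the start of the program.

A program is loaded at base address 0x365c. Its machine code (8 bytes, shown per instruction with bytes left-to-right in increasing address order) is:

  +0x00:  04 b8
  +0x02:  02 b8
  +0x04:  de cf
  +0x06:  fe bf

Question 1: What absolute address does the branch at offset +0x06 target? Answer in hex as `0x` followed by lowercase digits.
[06] fe bf → 0xbffe
  op=0xbffe>>11=0x17 ⇒ bz (J)
  imm@[10:0]=0x7fe (s11→-2) ⇒ $-2
  target = base 0x365c + off 0x06 + 2 + imm -2 = 0x3662

0x3662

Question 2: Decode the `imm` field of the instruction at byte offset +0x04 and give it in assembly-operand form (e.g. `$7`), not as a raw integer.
$478

off 0x04: read de cf as little → 0xcfde
  opcode bits[15:11]=0x19: set/RI
  rd: (w>>9)&0x3=0x3 → %r3
  imm: (w>>0)&0x1ff=0x1de → $478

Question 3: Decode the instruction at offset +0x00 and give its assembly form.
bz $4

@+00  little-endian(04 b8) = 0xb804
  op=0xb804>>11=0x17 ⇒ bz (J)
  imm: (w>>0)&0x7ff=0x4 → $4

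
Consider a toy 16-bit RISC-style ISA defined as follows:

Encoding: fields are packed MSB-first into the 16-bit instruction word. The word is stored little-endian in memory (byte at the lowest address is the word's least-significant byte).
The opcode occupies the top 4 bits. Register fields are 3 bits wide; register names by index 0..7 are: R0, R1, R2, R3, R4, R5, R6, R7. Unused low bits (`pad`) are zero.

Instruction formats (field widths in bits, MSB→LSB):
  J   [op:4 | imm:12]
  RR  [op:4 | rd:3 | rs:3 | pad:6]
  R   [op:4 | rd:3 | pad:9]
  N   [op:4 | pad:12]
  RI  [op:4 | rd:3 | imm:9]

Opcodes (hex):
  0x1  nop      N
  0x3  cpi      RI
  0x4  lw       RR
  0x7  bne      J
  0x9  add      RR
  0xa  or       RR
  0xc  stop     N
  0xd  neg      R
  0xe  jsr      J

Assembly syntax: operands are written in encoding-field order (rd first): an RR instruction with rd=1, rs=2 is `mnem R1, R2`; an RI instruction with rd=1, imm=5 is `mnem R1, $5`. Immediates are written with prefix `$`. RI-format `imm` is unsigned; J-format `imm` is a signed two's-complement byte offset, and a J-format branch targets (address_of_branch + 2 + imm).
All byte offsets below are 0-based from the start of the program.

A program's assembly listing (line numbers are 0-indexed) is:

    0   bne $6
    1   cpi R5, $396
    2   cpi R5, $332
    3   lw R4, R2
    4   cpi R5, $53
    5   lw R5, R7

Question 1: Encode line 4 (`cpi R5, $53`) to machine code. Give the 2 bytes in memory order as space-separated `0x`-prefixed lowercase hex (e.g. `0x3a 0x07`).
0x35 0x3a

4. cpi fields op=0x3:4|rd=5:3|imm=53:9 → word 3a35h → 35 3a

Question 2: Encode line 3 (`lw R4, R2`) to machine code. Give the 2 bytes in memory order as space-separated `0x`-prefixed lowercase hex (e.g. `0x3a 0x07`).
0x80 0x48

3. lw fields op=0x4:4|rd=4:3|rs=2:3|pad=0:6 → word 4880h → 80 48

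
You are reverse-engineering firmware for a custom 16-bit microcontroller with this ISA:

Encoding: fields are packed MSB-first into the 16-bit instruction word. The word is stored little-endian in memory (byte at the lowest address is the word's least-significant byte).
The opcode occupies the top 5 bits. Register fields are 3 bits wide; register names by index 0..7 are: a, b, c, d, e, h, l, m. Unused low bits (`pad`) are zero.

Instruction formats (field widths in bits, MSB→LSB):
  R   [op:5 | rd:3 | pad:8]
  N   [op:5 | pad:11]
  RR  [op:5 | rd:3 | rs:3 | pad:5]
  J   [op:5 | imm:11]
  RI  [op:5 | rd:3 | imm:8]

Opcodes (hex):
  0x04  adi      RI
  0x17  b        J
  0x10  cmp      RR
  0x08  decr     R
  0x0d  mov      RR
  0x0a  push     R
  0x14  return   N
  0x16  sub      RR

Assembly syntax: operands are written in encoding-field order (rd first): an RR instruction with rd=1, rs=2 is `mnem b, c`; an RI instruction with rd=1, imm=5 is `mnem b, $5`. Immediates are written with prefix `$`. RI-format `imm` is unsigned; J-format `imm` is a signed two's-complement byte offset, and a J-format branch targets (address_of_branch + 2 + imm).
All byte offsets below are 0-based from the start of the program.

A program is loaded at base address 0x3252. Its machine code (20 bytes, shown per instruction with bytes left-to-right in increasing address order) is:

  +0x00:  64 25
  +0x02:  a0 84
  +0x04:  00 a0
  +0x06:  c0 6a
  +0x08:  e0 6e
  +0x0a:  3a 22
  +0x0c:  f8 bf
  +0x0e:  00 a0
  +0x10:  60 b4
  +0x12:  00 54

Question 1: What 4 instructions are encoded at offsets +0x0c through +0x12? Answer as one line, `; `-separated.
b $-8; return; sub e, d; push e

+0x0c: f8 bf ⇒ word 0xbff8 (little)
  op=0xbff8>>11=0x17 ⇒ b (J)
  [10:0] imm=2040 (s11→-8) = $-8
+0x0e: 00 a0 ⇒ word 0xa000 (little)
  op=0xa000>>11=0x14 ⇒ return (N)
+0x10: 60 b4 ⇒ word 0xb460 (little)
  op=0xb460>>11=0x16 ⇒ sub (RR)
  [10:8] rd=4 = e
  [7:5] rs=3 = d
+0x12: 00 54 ⇒ word 0x5400 (little)
  op=0x5400>>11=0xa ⇒ push (R)
  [10:8] rd=4 = e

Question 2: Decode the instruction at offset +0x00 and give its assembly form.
[00] 64 25 → 0x2564
  op=0x2564>>11=0x4 ⇒ adi (RI)
  rd@[10:8]=0x5 ⇒ h
  imm@[7:0]=0x64 ⇒ $100

adi h, $100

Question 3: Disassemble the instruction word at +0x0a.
@+0a  little-endian(3a 22) = 0x223a
  opcode bits[15:11]=0x4: adi/RI
  rd@[10:8]=0x2 ⇒ c
  imm@[7:0]=0x3a ⇒ $58

adi c, $58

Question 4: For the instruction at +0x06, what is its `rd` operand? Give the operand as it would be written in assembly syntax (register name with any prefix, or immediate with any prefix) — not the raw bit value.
c

[06] c0 6a → 0x6ac0
  top 5b → 0xd → mov [RR]
  [10:8] rd=2 = c
  [7:5] rs=6 = l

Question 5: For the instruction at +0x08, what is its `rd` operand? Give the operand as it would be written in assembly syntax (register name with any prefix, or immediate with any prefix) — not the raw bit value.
[08] e0 6e → 0x6ee0
  top 5b → 0xd → mov [RR]
  [10:8] rd=6 = l
  [7:5] rs=7 = m

l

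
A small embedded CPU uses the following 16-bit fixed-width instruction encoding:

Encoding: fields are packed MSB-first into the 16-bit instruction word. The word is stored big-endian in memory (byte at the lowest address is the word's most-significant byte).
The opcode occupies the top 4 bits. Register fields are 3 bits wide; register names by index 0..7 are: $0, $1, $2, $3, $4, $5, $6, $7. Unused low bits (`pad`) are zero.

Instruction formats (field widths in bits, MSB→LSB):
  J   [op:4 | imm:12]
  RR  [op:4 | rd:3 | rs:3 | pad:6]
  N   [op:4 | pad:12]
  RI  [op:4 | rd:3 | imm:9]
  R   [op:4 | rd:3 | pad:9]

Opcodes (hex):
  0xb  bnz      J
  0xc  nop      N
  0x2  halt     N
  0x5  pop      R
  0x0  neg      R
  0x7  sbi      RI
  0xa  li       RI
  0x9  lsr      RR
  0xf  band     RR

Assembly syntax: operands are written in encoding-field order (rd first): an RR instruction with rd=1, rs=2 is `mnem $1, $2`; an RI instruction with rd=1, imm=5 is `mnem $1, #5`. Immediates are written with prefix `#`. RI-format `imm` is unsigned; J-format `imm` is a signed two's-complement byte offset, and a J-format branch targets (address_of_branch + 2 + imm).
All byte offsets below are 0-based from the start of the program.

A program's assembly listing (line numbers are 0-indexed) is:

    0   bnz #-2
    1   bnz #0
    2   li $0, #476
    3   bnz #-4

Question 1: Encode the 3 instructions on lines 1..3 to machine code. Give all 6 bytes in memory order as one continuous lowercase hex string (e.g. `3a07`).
b000a1dcbffc

line 1 (bnz): pack op=0xb:4|imm=0:12 = 0xb000; big→ b0 00
line 2 (li): pack op=0xa:4|rd=0:3|imm=476:9 = 0xa1dc; big→ a1 dc
line 3 (bnz): pack op=0xb:4|imm=-4:12 = 0xbffc; big→ bf fc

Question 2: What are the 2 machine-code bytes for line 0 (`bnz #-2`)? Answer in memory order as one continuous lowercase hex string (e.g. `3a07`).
line 0 (bnz): pack op=0xb:4|imm=-2:12 = 0xbffe; big→ bf fe

bffe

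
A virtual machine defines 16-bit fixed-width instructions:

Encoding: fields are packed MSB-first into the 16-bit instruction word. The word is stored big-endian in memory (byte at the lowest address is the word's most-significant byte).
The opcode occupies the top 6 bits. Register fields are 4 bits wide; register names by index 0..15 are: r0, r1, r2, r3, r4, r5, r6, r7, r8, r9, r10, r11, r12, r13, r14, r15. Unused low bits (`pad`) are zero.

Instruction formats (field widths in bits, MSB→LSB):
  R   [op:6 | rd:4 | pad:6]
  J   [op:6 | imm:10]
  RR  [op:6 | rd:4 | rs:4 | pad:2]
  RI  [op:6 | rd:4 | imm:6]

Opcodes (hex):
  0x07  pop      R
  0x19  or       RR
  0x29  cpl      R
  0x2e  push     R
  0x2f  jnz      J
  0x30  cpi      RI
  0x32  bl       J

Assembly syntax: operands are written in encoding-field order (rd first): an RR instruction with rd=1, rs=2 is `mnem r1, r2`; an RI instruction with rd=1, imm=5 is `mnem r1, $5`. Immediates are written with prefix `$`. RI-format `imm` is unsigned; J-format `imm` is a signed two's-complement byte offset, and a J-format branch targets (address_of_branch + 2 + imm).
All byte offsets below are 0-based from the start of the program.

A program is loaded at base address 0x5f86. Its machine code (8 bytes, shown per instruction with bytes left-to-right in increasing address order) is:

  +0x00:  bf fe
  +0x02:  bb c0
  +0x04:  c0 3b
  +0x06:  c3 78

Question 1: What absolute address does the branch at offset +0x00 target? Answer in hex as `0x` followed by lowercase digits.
@+00  big-endian(bf fe) = 0xbffe
  top 6b → 0x2f → jnz [J]
  [9:0] imm=1022 (s10→-2) = $-2
  target = base 0x5f86 + off 0x00 + 2 + imm -2 = 0x5f86

0x5f86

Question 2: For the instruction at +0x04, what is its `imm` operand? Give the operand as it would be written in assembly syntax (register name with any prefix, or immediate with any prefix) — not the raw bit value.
$59

+0x04: c0 3b ⇒ word 0xc03b (big)
  opcode bits[15:10]=0x30: cpi/RI
  rd@[9:6]=0x0 ⇒ r0
  imm@[5:0]=0x3b ⇒ $59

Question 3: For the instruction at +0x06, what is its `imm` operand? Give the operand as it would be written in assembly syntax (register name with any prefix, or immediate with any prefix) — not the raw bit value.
$56

@+06  big-endian(c3 78) = 0xc378
  top 6b → 0x30 → cpi [RI]
  rd: (w>>6)&0xf=0xd → r13
  imm: (w>>0)&0x3f=0x38 → $56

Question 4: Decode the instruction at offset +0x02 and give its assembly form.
push r15

@+02  big-endian(bb c0) = 0xbbc0
  op=0xbbc0>>10=0x2e ⇒ push (R)
  rd@[9:6]=0xf ⇒ r15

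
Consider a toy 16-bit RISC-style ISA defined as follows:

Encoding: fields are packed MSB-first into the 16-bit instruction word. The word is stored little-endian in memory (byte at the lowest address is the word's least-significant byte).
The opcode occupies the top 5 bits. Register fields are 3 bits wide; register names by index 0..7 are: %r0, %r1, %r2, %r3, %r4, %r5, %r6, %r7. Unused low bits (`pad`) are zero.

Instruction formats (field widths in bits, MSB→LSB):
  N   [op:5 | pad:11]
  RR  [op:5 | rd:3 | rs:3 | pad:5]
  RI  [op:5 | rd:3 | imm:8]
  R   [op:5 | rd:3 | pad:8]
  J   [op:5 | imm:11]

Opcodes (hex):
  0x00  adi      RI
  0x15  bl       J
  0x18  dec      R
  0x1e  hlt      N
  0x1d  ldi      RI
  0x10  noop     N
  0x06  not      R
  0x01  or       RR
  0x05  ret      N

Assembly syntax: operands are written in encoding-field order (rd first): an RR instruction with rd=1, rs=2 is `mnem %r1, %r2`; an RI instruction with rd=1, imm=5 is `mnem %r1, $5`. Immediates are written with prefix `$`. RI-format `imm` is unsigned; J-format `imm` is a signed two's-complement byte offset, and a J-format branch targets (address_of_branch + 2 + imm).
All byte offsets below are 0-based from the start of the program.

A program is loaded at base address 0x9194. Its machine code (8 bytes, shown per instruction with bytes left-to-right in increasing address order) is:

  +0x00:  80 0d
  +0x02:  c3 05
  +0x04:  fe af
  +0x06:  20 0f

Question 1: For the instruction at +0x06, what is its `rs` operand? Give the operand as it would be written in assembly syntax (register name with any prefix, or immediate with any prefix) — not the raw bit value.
@+06  little-endian(20 0f) = 0x0f20
  opcode bits[15:11]=0x1: or/RR
  rd: (w>>8)&0x7=0x7 → %r7
  rs: (w>>5)&0x7=0x1 → %r1

%r1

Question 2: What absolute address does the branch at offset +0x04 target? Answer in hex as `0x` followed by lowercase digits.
0x9198

off 0x04: read fe af as little → 0xaffe
  opcode bits[15:11]=0x15: bl/J
  imm: (w>>0)&0x7ff=0x7fe (s11→-2) → $-2
  target = base 0x9194 + off 0x04 + 2 + imm -2 = 0x9198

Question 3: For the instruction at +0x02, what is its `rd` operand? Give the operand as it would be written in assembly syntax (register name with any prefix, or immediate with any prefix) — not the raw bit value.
+0x02: c3 05 ⇒ word 0x05c3 (little)
  op=0x05c3>>11=0x0 ⇒ adi (RI)
  [10:8] rd=5 = %r5
  [7:0] imm=195 = $195

%r5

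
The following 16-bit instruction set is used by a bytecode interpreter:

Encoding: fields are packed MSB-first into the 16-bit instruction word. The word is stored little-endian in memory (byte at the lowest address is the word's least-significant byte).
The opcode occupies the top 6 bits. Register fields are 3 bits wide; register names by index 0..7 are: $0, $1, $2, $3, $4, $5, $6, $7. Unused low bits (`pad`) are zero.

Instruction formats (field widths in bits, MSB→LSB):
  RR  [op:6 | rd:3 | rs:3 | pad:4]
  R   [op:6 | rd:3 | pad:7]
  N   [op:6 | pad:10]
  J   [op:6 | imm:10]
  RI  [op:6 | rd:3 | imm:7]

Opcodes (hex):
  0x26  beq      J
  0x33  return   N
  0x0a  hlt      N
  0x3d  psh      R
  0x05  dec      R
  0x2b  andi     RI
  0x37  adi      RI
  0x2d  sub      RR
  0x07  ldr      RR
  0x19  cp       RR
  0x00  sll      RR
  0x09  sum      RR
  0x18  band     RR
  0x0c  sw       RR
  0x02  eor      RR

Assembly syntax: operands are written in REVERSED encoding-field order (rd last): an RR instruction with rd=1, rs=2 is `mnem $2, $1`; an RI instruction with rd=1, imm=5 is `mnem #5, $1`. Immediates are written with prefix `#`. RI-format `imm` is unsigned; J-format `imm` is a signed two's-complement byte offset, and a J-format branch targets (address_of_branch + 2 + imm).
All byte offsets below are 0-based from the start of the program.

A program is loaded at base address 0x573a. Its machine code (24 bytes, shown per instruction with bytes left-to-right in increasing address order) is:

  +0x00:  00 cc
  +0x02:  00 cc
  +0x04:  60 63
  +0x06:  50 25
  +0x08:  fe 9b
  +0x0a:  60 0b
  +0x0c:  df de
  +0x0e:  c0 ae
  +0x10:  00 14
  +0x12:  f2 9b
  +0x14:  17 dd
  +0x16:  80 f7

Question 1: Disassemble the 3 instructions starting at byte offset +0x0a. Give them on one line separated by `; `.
eor $6, $6; adi #95, $5; andi #64, $5

off 0x0a: read 60 0b as little → 0x0b60
  top 6b → 0x2 → eor [RR]
  rd@[9:7]=0x6 ⇒ $6
  rs@[6:4]=0x6 ⇒ $6
off 0x0c: read df de as little → 0xdedf
  top 6b → 0x37 → adi [RI]
  rd@[9:7]=0x5 ⇒ $5
  imm@[6:0]=0x5f ⇒ #95
off 0x0e: read c0 ae as little → 0xaec0
  top 6b → 0x2b → andi [RI]
  rd@[9:7]=0x5 ⇒ $5
  imm@[6:0]=0x40 ⇒ #64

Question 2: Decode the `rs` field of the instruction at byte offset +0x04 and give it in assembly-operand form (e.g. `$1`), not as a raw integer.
$6

off 0x04: read 60 63 as little → 0x6360
  opcode bits[15:10]=0x18: band/RR
  rd: (w>>7)&0x7=0x6 → $6
  rs: (w>>4)&0x7=0x6 → $6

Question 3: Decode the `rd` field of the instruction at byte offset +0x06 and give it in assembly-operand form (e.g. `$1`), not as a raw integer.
@+06  little-endian(50 25) = 0x2550
  op=0x2550>>10=0x9 ⇒ sum (RR)
  rd: (w>>7)&0x7=0x2 → $2
  rs: (w>>4)&0x7=0x5 → $5

$2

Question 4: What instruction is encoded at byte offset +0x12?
beq #-14

off 0x12: read f2 9b as little → 0x9bf2
  top 6b → 0x26 → beq [J]
  imm: (w>>0)&0x3ff=0x3f2 (s10→-14) → #-14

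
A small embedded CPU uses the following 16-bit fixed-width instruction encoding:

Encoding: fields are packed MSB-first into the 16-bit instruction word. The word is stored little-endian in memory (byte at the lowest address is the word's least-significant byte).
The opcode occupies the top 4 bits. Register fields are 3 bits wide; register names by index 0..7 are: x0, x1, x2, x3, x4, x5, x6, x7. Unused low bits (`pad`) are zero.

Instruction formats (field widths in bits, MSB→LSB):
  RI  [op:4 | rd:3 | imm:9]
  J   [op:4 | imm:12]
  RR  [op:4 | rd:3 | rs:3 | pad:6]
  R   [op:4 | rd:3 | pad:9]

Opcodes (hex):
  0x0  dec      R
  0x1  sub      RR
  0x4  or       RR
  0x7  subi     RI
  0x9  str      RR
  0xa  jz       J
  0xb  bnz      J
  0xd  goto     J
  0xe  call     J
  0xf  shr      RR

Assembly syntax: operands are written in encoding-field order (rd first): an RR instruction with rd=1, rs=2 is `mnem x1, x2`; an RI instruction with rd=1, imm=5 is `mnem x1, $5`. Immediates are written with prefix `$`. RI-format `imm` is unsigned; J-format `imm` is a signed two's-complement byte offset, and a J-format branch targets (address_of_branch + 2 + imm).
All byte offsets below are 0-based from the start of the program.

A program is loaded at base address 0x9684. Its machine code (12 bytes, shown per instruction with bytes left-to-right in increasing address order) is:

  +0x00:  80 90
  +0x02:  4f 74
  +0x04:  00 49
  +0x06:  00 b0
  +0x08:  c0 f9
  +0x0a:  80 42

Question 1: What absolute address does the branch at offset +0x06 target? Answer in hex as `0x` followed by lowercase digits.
+0x06: 00 b0 ⇒ word 0xb000 (little)
  top 4b → 0xb → bnz [J]
  [11:0] imm=0 = $0
  target = base 0x9684 + off 0x06 + 2 + imm 0 = 0x968c

0x968c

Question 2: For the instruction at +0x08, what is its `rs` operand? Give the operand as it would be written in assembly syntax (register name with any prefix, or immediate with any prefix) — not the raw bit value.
+0x08: c0 f9 ⇒ word 0xf9c0 (little)
  op=0xf9c0>>12=0xf ⇒ shr (RR)
  [11:9] rd=4 = x4
  [8:6] rs=7 = x7

x7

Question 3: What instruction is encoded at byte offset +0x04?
@+04  little-endian(00 49) = 0x4900
  top 4b → 0x4 → or [RR]
  rd: (w>>9)&0x7=0x4 → x4
  rs: (w>>6)&0x7=0x4 → x4

or x4, x4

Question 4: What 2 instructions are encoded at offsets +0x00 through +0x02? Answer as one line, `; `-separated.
off 0x00: read 80 90 as little → 0x9080
  opcode bits[15:12]=0x9: str/RR
  rd: (w>>9)&0x7=0x0 → x0
  rs: (w>>6)&0x7=0x2 → x2
off 0x02: read 4f 74 as little → 0x744f
  opcode bits[15:12]=0x7: subi/RI
  rd: (w>>9)&0x7=0x2 → x2
  imm: (w>>0)&0x1ff=0x4f → $79

str x0, x2; subi x2, $79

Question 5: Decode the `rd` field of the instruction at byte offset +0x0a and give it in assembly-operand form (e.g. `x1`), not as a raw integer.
+0x0a: 80 42 ⇒ word 0x4280 (little)
  op=0x4280>>12=0x4 ⇒ or (RR)
  rd: (w>>9)&0x7=0x1 → x1
  rs: (w>>6)&0x7=0x2 → x2

x1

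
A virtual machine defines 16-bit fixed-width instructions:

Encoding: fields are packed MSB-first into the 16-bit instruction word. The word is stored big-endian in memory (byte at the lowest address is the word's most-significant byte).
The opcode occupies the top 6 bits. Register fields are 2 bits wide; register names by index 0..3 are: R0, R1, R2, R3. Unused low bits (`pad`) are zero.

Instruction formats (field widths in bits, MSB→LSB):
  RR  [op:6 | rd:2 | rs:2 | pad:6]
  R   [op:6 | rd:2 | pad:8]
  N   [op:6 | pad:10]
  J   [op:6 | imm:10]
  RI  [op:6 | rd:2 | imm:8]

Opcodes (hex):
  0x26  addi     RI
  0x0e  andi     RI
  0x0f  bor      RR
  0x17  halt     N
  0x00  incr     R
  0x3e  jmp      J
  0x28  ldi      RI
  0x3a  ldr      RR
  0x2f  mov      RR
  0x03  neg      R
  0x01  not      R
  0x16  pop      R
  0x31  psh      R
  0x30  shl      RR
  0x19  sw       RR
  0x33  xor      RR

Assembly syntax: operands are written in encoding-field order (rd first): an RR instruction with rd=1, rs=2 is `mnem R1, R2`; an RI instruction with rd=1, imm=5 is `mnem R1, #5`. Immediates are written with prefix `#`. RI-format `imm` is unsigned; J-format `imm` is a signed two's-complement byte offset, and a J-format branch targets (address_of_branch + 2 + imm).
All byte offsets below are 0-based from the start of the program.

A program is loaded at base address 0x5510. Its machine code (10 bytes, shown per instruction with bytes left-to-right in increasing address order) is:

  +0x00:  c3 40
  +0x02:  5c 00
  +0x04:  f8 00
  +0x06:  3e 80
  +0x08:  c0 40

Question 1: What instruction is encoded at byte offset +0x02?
+0x02: 5c 00 ⇒ word 0x5c00 (big)
  opcode bits[15:10]=0x17: halt/N

halt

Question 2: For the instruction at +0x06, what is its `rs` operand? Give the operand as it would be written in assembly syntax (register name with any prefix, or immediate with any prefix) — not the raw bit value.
[06] 3e 80 → 0x3e80
  op=0x3e80>>10=0xf ⇒ bor (RR)
  [9:8] rd=2 = R2
  [7:6] rs=2 = R2

R2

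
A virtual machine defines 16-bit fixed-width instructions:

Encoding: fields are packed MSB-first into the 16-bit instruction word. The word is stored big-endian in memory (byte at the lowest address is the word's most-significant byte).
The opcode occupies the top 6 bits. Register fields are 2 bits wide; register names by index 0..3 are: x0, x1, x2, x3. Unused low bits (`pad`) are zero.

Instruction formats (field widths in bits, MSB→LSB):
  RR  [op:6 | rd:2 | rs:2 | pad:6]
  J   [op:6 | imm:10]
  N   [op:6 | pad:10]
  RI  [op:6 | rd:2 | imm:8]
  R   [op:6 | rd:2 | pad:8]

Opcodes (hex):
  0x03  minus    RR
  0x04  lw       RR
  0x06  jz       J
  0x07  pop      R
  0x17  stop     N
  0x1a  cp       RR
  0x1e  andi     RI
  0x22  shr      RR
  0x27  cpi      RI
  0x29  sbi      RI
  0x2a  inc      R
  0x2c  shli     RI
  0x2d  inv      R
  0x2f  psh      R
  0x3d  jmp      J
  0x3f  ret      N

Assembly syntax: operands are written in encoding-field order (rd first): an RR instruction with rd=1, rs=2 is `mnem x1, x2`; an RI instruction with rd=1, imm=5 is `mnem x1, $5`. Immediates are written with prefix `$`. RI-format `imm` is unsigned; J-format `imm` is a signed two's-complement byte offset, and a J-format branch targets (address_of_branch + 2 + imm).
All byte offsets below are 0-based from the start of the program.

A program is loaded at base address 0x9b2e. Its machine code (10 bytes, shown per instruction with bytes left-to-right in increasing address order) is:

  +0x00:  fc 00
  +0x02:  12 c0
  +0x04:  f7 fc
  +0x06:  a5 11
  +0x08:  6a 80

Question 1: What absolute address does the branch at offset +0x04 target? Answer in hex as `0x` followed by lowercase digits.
off 0x04: read f7 fc as big → 0xf7fc
  op=0xf7fc>>10=0x3d ⇒ jmp (J)
  imm@[9:0]=0x3fc (s10→-4) ⇒ $-4
  target = base 0x9b2e + off 0x04 + 2 + imm -4 = 0x9b30

0x9b30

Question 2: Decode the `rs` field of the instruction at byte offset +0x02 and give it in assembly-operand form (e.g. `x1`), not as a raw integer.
@+02  big-endian(12 c0) = 0x12c0
  top 6b → 0x4 → lw [RR]
  rd: (w>>8)&0x3=0x2 → x2
  rs: (w>>6)&0x3=0x3 → x3

x3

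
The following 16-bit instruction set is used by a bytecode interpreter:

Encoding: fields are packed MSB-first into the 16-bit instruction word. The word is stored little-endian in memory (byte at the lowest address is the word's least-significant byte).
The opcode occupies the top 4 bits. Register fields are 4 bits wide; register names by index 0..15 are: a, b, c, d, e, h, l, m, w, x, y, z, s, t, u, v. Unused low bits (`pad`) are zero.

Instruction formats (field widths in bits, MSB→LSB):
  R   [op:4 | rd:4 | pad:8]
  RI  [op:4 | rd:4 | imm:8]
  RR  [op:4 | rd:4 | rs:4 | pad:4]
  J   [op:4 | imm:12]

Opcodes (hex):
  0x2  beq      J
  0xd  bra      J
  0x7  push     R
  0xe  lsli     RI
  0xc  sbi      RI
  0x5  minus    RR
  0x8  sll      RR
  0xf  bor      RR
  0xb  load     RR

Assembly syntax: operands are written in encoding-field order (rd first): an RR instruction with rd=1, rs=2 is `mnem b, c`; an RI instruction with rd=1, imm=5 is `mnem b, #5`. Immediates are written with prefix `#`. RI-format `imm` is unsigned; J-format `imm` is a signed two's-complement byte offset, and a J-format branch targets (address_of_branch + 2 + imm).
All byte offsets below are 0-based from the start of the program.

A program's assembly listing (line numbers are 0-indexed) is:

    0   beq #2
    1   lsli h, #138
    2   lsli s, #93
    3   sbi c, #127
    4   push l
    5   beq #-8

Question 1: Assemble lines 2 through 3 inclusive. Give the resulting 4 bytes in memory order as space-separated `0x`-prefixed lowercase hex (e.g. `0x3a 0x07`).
2. lsli fields op=0xe:4|rd=12:4|imm=93:8 → word ec5dh → 5d ec
3. sbi fields op=0xc:4|rd=2:4|imm=127:8 → word c27fh → 7f c2

0x5d 0xec 0x7f 0xc2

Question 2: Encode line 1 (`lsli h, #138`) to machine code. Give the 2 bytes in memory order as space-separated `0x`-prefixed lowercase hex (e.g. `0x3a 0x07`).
0x8a 0xe5

line 1 (lsli): pack op=0xe:4|rd=5:4|imm=138:8 = 0xe58a; little→ 8a e5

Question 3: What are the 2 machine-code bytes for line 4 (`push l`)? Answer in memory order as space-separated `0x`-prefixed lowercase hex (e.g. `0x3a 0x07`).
0x00 0x76

4. push fields op=0x7:4|rd=6:4|pad=0:8 → word 7600h → 00 76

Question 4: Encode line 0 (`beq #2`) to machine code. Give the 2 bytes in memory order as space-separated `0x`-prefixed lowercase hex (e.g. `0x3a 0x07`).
0x02 0x20

0. beq fields op=0x2:4|imm=2:12 → word 2002h → 02 20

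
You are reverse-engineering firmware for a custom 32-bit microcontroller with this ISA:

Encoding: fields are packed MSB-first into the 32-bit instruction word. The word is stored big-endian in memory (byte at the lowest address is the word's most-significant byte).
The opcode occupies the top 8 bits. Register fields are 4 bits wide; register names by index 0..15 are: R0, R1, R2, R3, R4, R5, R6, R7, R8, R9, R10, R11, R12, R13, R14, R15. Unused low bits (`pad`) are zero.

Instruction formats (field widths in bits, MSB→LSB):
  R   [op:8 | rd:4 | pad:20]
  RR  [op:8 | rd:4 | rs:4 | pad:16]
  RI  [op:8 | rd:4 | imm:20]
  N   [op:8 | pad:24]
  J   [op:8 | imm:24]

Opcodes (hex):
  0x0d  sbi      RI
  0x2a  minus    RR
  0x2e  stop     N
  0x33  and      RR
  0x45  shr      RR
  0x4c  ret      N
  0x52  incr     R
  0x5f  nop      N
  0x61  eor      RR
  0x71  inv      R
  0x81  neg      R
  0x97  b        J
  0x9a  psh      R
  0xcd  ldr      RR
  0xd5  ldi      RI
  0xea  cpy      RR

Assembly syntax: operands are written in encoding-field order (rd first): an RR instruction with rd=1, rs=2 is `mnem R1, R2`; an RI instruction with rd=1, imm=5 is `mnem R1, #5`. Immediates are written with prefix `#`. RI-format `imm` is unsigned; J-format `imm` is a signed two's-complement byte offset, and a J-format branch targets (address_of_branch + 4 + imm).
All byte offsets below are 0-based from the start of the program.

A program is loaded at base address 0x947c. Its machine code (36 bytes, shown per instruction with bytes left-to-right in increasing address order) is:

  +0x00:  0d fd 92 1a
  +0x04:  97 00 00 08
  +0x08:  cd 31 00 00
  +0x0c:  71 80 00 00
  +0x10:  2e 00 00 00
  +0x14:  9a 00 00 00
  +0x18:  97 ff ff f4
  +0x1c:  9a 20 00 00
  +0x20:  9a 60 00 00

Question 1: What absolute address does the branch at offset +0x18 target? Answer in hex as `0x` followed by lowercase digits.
0x948c

off 0x18: read 97 ff ff f4 as big → 0x97fffff4
  opcode bits[31:24]=0x97: b/J
  imm@[23:0]=0xfffff4 (s24→-12) ⇒ #-12
  target = base 0x947c + off 0x18 + 4 + imm -12 = 0x948c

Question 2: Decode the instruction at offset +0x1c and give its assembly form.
psh R2

off 0x1c: read 9a 20 00 00 as big → 0x9a200000
  top 8b → 0x9a → psh [R]
  [23:20] rd=2 = R2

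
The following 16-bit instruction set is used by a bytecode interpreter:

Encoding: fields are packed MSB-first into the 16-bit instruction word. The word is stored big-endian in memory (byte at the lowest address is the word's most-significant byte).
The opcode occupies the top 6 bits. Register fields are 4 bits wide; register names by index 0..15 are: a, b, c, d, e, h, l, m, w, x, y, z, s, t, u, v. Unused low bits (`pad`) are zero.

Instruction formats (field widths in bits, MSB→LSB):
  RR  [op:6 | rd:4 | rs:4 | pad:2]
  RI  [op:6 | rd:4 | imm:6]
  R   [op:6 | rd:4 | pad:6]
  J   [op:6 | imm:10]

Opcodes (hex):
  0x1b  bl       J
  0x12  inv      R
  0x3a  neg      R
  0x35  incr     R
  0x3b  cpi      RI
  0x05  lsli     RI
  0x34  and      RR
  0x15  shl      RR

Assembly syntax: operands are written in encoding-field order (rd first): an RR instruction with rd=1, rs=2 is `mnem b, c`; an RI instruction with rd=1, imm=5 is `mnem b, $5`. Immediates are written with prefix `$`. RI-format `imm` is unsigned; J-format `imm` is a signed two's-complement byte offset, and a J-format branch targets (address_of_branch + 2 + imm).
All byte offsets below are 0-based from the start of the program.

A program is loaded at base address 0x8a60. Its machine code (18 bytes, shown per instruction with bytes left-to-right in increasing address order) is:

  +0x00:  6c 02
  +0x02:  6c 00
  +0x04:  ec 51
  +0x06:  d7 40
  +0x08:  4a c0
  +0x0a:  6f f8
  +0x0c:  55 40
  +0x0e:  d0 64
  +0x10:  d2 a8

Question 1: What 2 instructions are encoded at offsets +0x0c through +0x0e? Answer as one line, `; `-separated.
off 0x0c: read 55 40 as big → 0x5540
  opcode bits[15:10]=0x15: shl/RR
  [9:6] rd=5 = h
  [5:2] rs=0 = a
off 0x0e: read d0 64 as big → 0xd064
  opcode bits[15:10]=0x34: and/RR
  [9:6] rd=1 = b
  [5:2] rs=9 = x

shl h, a; and b, x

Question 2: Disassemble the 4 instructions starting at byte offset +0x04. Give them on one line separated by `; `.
cpi b, $17; incr t; inv z; bl $-8

@+04  big-endian(ec 51) = 0xec51
  opcode bits[15:10]=0x3b: cpi/RI
  rd: (w>>6)&0xf=0x1 → b
  imm: (w>>0)&0x3f=0x11 → $17
@+06  big-endian(d7 40) = 0xd740
  opcode bits[15:10]=0x35: incr/R
  rd: (w>>6)&0xf=0xd → t
@+08  big-endian(4a c0) = 0x4ac0
  opcode bits[15:10]=0x12: inv/R
  rd: (w>>6)&0xf=0xb → z
@+0a  big-endian(6f f8) = 0x6ff8
  opcode bits[15:10]=0x1b: bl/J
  imm: (w>>0)&0x3ff=0x3f8 (s10→-8) → $-8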